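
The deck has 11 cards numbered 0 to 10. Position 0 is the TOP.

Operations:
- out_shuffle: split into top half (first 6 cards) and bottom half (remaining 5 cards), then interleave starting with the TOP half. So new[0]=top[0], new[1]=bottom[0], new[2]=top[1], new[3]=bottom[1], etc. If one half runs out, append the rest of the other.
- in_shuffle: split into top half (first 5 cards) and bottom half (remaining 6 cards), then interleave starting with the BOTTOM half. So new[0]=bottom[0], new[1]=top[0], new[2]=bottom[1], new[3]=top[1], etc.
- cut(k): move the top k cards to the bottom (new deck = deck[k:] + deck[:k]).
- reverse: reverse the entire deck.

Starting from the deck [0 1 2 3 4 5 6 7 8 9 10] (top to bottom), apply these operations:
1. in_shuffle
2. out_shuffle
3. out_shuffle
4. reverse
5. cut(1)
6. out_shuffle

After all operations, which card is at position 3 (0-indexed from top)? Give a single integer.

Answer: 8

Derivation:
After op 1 (in_shuffle): [5 0 6 1 7 2 8 3 9 4 10]
After op 2 (out_shuffle): [5 8 0 3 6 9 1 4 7 10 2]
After op 3 (out_shuffle): [5 1 8 4 0 7 3 10 6 2 9]
After op 4 (reverse): [9 2 6 10 3 7 0 4 8 1 5]
After op 5 (cut(1)): [2 6 10 3 7 0 4 8 1 5 9]
After op 6 (out_shuffle): [2 4 6 8 10 1 3 5 7 9 0]
Position 3: card 8.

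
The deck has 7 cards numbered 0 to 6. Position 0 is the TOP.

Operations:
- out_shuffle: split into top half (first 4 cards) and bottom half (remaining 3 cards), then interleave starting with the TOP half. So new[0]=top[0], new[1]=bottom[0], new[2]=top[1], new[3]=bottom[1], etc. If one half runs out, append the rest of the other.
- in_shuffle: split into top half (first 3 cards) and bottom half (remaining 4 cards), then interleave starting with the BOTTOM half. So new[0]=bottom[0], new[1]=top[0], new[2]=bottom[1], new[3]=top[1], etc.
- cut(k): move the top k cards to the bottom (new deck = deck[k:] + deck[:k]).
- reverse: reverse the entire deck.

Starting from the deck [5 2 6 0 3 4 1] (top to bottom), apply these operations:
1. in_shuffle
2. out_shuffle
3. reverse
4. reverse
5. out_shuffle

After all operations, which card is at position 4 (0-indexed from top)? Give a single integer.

Answer: 5

Derivation:
After op 1 (in_shuffle): [0 5 3 2 4 6 1]
After op 2 (out_shuffle): [0 4 5 6 3 1 2]
After op 3 (reverse): [2 1 3 6 5 4 0]
After op 4 (reverse): [0 4 5 6 3 1 2]
After op 5 (out_shuffle): [0 3 4 1 5 2 6]
Position 4: card 5.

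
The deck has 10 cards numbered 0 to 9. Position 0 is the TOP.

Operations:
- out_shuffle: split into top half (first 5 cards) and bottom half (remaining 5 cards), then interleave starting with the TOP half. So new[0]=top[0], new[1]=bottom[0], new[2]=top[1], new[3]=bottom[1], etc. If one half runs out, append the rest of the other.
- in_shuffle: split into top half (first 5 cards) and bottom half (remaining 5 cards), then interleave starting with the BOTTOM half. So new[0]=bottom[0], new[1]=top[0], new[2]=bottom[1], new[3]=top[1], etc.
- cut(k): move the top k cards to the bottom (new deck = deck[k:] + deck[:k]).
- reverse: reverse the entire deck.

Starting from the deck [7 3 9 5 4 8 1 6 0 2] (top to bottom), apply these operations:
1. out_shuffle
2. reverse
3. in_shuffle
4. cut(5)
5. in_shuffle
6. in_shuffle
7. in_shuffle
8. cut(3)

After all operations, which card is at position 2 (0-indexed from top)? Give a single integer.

Answer: 4

Derivation:
After op 1 (out_shuffle): [7 8 3 1 9 6 5 0 4 2]
After op 2 (reverse): [2 4 0 5 6 9 1 3 8 7]
After op 3 (in_shuffle): [9 2 1 4 3 0 8 5 7 6]
After op 4 (cut(5)): [0 8 5 7 6 9 2 1 4 3]
After op 5 (in_shuffle): [9 0 2 8 1 5 4 7 3 6]
After op 6 (in_shuffle): [5 9 4 0 7 2 3 8 6 1]
After op 7 (in_shuffle): [2 5 3 9 8 4 6 0 1 7]
After op 8 (cut(3)): [9 8 4 6 0 1 7 2 5 3]
Position 2: card 4.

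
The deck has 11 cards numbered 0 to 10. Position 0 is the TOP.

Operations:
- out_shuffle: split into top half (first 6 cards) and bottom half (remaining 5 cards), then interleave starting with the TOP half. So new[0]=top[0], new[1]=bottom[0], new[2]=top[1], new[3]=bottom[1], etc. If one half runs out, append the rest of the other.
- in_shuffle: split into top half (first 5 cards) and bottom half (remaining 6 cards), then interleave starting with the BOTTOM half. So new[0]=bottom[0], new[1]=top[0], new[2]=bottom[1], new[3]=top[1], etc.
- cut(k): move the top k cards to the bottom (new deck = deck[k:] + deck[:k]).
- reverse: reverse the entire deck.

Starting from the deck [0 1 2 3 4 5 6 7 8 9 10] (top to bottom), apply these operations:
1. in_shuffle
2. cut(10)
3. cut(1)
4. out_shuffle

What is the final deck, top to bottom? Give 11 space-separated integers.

After op 1 (in_shuffle): [5 0 6 1 7 2 8 3 9 4 10]
After op 2 (cut(10)): [10 5 0 6 1 7 2 8 3 9 4]
After op 3 (cut(1)): [5 0 6 1 7 2 8 3 9 4 10]
After op 4 (out_shuffle): [5 8 0 3 6 9 1 4 7 10 2]

Answer: 5 8 0 3 6 9 1 4 7 10 2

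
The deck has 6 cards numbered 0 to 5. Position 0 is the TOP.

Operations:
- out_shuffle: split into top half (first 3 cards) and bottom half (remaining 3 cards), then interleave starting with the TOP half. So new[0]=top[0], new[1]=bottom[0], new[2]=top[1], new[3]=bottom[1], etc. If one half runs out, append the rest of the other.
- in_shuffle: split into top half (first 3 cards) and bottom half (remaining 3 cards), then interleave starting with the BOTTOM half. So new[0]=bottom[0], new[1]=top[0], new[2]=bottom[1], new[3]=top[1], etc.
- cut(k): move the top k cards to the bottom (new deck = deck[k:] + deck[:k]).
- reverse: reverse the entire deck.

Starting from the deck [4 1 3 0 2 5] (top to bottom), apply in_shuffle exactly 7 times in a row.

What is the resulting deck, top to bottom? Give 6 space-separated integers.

Answer: 0 4 2 1 5 3

Derivation:
After op 1 (in_shuffle): [0 4 2 1 5 3]
After op 2 (in_shuffle): [1 0 5 4 3 2]
After op 3 (in_shuffle): [4 1 3 0 2 5]
After op 4 (in_shuffle): [0 4 2 1 5 3]
After op 5 (in_shuffle): [1 0 5 4 3 2]
After op 6 (in_shuffle): [4 1 3 0 2 5]
After op 7 (in_shuffle): [0 4 2 1 5 3]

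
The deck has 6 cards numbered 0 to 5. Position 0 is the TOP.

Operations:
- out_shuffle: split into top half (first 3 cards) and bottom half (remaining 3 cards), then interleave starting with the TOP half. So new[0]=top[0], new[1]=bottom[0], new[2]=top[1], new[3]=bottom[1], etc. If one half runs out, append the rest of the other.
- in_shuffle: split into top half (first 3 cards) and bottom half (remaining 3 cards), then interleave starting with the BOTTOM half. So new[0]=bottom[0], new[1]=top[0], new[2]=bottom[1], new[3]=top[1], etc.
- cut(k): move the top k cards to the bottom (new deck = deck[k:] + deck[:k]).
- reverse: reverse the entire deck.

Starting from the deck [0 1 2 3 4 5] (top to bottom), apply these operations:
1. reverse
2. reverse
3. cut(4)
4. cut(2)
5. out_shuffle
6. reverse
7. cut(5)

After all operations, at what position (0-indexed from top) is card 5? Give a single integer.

After op 1 (reverse): [5 4 3 2 1 0]
After op 2 (reverse): [0 1 2 3 4 5]
After op 3 (cut(4)): [4 5 0 1 2 3]
After op 4 (cut(2)): [0 1 2 3 4 5]
After op 5 (out_shuffle): [0 3 1 4 2 5]
After op 6 (reverse): [5 2 4 1 3 0]
After op 7 (cut(5)): [0 5 2 4 1 3]
Card 5 is at position 1.

Answer: 1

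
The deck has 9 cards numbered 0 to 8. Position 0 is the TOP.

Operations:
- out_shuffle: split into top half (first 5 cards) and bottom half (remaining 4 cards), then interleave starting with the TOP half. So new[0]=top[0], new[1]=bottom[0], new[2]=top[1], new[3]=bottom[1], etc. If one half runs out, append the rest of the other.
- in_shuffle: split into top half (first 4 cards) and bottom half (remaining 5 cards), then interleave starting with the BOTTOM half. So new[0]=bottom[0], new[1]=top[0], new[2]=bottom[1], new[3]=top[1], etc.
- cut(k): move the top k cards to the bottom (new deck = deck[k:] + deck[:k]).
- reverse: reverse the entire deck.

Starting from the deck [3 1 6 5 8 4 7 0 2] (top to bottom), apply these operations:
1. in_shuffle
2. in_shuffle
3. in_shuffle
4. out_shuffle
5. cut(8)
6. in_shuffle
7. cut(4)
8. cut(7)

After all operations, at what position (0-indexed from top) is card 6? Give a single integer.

After op 1 (in_shuffle): [8 3 4 1 7 6 0 5 2]
After op 2 (in_shuffle): [7 8 6 3 0 4 5 1 2]
After op 3 (in_shuffle): [0 7 4 8 5 6 1 3 2]
After op 4 (out_shuffle): [0 6 7 1 4 3 8 2 5]
After op 5 (cut(8)): [5 0 6 7 1 4 3 8 2]
After op 6 (in_shuffle): [1 5 4 0 3 6 8 7 2]
After op 7 (cut(4)): [3 6 8 7 2 1 5 4 0]
After op 8 (cut(7)): [4 0 3 6 8 7 2 1 5]
Card 6 is at position 3.

Answer: 3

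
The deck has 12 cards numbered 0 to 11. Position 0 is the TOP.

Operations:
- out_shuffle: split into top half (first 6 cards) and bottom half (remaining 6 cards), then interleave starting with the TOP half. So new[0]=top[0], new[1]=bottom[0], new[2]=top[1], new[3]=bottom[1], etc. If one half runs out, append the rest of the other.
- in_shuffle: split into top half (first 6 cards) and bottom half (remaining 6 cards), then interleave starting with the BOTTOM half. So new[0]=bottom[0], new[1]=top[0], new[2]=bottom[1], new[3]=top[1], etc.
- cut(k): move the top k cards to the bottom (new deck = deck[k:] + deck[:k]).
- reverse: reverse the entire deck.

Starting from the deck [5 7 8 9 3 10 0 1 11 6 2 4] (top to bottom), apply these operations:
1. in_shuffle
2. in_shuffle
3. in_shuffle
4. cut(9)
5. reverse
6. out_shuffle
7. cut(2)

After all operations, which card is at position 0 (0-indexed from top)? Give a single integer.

After op 1 (in_shuffle): [0 5 1 7 11 8 6 9 2 3 4 10]
After op 2 (in_shuffle): [6 0 9 5 2 1 3 7 4 11 10 8]
After op 3 (in_shuffle): [3 6 7 0 4 9 11 5 10 2 8 1]
After op 4 (cut(9)): [2 8 1 3 6 7 0 4 9 11 5 10]
After op 5 (reverse): [10 5 11 9 4 0 7 6 3 1 8 2]
After op 6 (out_shuffle): [10 7 5 6 11 3 9 1 4 8 0 2]
After op 7 (cut(2)): [5 6 11 3 9 1 4 8 0 2 10 7]
Position 0: card 5.

Answer: 5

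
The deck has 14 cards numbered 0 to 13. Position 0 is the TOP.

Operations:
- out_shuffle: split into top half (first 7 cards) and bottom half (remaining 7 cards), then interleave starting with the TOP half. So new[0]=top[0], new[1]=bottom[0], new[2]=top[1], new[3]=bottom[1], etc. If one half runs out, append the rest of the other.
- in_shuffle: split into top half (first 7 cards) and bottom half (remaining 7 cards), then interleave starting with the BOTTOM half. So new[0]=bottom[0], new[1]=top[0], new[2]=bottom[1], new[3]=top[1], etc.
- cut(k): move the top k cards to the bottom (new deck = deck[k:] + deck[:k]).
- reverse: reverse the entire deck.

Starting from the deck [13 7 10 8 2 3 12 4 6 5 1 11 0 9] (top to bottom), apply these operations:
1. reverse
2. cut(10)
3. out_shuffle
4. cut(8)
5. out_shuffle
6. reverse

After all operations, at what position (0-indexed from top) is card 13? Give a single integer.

After op 1 (reverse): [9 0 11 1 5 6 4 12 3 2 8 10 7 13]
After op 2 (cut(10)): [8 10 7 13 9 0 11 1 5 6 4 12 3 2]
After op 3 (out_shuffle): [8 1 10 5 7 6 13 4 9 12 0 3 11 2]
After op 4 (cut(8)): [9 12 0 3 11 2 8 1 10 5 7 6 13 4]
After op 5 (out_shuffle): [9 1 12 10 0 5 3 7 11 6 2 13 8 4]
After op 6 (reverse): [4 8 13 2 6 11 7 3 5 0 10 12 1 9]
Card 13 is at position 2.

Answer: 2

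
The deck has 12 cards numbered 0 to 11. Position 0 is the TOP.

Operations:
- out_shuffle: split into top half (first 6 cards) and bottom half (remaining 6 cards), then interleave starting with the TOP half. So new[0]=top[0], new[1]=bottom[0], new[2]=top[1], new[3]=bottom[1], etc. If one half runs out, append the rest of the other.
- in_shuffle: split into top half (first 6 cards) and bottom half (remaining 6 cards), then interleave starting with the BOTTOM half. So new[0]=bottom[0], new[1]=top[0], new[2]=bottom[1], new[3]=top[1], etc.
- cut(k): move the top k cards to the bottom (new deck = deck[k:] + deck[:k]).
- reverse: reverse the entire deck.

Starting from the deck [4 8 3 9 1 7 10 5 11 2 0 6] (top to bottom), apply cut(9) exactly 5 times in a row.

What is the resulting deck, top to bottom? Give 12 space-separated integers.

After op 1 (cut(9)): [2 0 6 4 8 3 9 1 7 10 5 11]
After op 2 (cut(9)): [10 5 11 2 0 6 4 8 3 9 1 7]
After op 3 (cut(9)): [9 1 7 10 5 11 2 0 6 4 8 3]
After op 4 (cut(9)): [4 8 3 9 1 7 10 5 11 2 0 6]
After op 5 (cut(9)): [2 0 6 4 8 3 9 1 7 10 5 11]

Answer: 2 0 6 4 8 3 9 1 7 10 5 11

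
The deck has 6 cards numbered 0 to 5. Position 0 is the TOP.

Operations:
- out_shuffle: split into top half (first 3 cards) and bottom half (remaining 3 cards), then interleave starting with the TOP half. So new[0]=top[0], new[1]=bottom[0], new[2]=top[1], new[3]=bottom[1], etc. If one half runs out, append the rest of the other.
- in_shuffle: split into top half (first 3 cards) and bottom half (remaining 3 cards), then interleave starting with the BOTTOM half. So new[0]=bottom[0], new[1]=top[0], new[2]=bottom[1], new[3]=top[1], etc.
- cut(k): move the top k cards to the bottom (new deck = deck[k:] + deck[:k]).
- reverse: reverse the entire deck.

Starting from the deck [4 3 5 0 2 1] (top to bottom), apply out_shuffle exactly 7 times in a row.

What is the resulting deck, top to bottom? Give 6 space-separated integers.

Answer: 4 5 2 3 0 1

Derivation:
After op 1 (out_shuffle): [4 0 3 2 5 1]
After op 2 (out_shuffle): [4 2 0 5 3 1]
After op 3 (out_shuffle): [4 5 2 3 0 1]
After op 4 (out_shuffle): [4 3 5 0 2 1]
After op 5 (out_shuffle): [4 0 3 2 5 1]
After op 6 (out_shuffle): [4 2 0 5 3 1]
After op 7 (out_shuffle): [4 5 2 3 0 1]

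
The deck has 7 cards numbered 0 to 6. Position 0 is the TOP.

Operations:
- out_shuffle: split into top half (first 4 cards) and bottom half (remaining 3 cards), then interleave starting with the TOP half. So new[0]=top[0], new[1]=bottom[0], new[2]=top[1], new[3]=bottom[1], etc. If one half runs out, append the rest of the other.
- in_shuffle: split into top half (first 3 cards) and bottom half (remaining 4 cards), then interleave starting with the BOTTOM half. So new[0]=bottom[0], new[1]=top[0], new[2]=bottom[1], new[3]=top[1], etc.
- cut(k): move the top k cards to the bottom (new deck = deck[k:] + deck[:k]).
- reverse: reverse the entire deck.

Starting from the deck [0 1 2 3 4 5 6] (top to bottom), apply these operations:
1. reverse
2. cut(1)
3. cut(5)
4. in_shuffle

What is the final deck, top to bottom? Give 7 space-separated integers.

After op 1 (reverse): [6 5 4 3 2 1 0]
After op 2 (cut(1)): [5 4 3 2 1 0 6]
After op 3 (cut(5)): [0 6 5 4 3 2 1]
After op 4 (in_shuffle): [4 0 3 6 2 5 1]

Answer: 4 0 3 6 2 5 1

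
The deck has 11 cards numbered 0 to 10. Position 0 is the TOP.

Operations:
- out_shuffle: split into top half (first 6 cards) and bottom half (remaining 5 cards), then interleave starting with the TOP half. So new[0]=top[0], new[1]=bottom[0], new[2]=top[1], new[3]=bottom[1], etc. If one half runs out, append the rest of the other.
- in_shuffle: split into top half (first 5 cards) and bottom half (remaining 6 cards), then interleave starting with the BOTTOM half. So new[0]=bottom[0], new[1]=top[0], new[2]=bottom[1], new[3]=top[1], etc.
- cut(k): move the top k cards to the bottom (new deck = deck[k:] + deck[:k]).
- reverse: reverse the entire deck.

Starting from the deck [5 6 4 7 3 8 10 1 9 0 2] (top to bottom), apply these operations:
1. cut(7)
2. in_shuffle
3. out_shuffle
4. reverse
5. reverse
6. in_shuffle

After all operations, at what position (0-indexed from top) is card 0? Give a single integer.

After op 1 (cut(7)): [1 9 0 2 5 6 4 7 3 8 10]
After op 2 (in_shuffle): [6 1 4 9 7 0 3 2 8 5 10]
After op 3 (out_shuffle): [6 3 1 2 4 8 9 5 7 10 0]
After op 4 (reverse): [0 10 7 5 9 8 4 2 1 3 6]
After op 5 (reverse): [6 3 1 2 4 8 9 5 7 10 0]
After op 6 (in_shuffle): [8 6 9 3 5 1 7 2 10 4 0]
Card 0 is at position 10.

Answer: 10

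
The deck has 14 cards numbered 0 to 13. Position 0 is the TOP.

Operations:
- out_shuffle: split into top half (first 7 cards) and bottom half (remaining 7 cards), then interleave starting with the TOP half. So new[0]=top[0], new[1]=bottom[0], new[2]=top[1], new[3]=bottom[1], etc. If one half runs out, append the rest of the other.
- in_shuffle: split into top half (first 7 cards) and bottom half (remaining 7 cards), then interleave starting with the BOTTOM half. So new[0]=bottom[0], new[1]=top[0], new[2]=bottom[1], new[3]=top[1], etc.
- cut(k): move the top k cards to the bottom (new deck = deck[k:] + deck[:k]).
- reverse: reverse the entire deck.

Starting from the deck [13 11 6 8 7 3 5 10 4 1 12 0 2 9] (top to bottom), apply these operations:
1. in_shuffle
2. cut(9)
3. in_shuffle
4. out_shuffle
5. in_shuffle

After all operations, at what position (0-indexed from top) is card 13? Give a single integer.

After op 1 (in_shuffle): [10 13 4 11 1 6 12 8 0 7 2 3 9 5]
After op 2 (cut(9)): [7 2 3 9 5 10 13 4 11 1 6 12 8 0]
After op 3 (in_shuffle): [4 7 11 2 1 3 6 9 12 5 8 10 0 13]
After op 4 (out_shuffle): [4 9 7 12 11 5 2 8 1 10 3 0 6 13]
After op 5 (in_shuffle): [8 4 1 9 10 7 3 12 0 11 6 5 13 2]
Card 13 is at position 12.

Answer: 12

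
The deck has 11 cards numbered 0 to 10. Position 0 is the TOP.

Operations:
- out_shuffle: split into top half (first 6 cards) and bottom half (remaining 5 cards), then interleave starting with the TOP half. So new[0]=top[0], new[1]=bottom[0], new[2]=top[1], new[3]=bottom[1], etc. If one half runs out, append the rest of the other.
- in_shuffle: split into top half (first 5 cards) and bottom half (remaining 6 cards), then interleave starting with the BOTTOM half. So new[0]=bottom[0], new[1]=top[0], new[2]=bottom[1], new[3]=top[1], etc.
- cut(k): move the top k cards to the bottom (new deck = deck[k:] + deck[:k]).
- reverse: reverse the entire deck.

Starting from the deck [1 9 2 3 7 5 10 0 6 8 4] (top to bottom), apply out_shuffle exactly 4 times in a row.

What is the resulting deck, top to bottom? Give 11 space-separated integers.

Answer: 1 8 0 5 3 9 4 6 10 7 2

Derivation:
After op 1 (out_shuffle): [1 10 9 0 2 6 3 8 7 4 5]
After op 2 (out_shuffle): [1 3 10 8 9 7 0 4 2 5 6]
After op 3 (out_shuffle): [1 0 3 4 10 2 8 5 9 6 7]
After op 4 (out_shuffle): [1 8 0 5 3 9 4 6 10 7 2]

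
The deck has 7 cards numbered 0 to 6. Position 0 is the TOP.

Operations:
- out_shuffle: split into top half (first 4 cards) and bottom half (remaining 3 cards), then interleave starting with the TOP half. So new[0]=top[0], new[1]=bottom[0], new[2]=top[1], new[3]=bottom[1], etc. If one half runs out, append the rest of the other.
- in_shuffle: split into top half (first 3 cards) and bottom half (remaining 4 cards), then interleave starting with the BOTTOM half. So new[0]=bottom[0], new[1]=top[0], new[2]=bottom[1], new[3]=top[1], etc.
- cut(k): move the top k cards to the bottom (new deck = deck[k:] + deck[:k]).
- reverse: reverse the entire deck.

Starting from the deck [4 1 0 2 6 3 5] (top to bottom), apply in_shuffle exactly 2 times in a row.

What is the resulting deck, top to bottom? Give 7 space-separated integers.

Answer: 1 2 3 4 0 6 5

Derivation:
After op 1 (in_shuffle): [2 4 6 1 3 0 5]
After op 2 (in_shuffle): [1 2 3 4 0 6 5]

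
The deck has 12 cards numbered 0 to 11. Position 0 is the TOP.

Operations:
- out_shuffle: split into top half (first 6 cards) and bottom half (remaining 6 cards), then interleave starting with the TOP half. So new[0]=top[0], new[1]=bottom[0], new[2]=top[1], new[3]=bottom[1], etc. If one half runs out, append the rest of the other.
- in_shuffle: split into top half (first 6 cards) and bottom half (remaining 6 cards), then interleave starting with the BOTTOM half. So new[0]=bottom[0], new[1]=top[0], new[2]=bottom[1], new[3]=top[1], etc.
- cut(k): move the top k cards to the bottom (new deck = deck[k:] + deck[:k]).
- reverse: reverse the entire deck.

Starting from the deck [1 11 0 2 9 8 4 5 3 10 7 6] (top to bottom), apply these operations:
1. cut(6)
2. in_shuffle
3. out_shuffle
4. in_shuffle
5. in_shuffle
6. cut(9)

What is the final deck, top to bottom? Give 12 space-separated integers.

Answer: 0 9 4 8 5 10 1 3 7 11 2 6

Derivation:
After op 1 (cut(6)): [4 5 3 10 7 6 1 11 0 2 9 8]
After op 2 (in_shuffle): [1 4 11 5 0 3 2 10 9 7 8 6]
After op 3 (out_shuffle): [1 2 4 10 11 9 5 7 0 8 3 6]
After op 4 (in_shuffle): [5 1 7 2 0 4 8 10 3 11 6 9]
After op 5 (in_shuffle): [8 5 10 1 3 7 11 2 6 0 9 4]
After op 6 (cut(9)): [0 9 4 8 5 10 1 3 7 11 2 6]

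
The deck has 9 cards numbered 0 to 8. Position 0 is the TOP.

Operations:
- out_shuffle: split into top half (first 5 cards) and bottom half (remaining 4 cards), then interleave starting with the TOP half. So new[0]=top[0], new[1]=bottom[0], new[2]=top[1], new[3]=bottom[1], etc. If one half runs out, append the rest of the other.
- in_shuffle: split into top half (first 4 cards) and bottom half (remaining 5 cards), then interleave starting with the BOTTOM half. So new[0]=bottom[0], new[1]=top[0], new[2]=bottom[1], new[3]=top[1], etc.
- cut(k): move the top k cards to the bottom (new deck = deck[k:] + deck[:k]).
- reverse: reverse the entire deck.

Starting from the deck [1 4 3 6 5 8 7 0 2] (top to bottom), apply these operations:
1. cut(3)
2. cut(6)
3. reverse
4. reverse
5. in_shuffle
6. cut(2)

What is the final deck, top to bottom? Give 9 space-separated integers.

Answer: 8 4 7 3 0 6 2 5 1

Derivation:
After op 1 (cut(3)): [6 5 8 7 0 2 1 4 3]
After op 2 (cut(6)): [1 4 3 6 5 8 7 0 2]
After op 3 (reverse): [2 0 7 8 5 6 3 4 1]
After op 4 (reverse): [1 4 3 6 5 8 7 0 2]
After op 5 (in_shuffle): [5 1 8 4 7 3 0 6 2]
After op 6 (cut(2)): [8 4 7 3 0 6 2 5 1]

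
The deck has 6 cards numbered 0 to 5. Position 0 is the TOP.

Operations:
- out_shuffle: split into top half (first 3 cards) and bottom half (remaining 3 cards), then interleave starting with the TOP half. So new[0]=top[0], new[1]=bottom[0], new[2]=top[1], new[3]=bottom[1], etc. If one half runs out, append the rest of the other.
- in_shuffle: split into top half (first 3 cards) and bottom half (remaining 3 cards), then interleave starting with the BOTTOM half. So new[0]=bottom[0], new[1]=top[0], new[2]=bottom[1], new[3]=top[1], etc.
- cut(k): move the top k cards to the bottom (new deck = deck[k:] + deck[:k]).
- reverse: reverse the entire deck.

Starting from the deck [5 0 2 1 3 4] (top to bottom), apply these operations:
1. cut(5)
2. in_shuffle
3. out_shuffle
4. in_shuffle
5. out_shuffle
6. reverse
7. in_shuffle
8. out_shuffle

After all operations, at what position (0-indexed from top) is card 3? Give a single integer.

Answer: 3

Derivation:
After op 1 (cut(5)): [4 5 0 2 1 3]
After op 2 (in_shuffle): [2 4 1 5 3 0]
After op 3 (out_shuffle): [2 5 4 3 1 0]
After op 4 (in_shuffle): [3 2 1 5 0 4]
After op 5 (out_shuffle): [3 5 2 0 1 4]
After op 6 (reverse): [4 1 0 2 5 3]
After op 7 (in_shuffle): [2 4 5 1 3 0]
After op 8 (out_shuffle): [2 1 4 3 5 0]
Card 3 is at position 3.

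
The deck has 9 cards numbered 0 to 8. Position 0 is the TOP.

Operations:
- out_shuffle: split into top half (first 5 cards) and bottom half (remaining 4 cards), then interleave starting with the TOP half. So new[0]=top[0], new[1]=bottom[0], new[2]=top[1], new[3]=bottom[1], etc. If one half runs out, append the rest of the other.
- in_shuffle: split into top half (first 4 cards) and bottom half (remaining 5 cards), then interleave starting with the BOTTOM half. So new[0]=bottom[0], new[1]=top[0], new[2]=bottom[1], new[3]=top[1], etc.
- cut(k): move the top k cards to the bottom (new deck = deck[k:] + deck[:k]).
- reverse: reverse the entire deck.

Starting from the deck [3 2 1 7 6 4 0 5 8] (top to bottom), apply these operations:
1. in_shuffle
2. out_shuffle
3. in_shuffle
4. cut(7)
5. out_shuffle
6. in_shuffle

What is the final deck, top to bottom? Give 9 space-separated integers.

After op 1 (in_shuffle): [6 3 4 2 0 1 5 7 8]
After op 2 (out_shuffle): [6 1 3 5 4 7 2 8 0]
After op 3 (in_shuffle): [4 6 7 1 2 3 8 5 0]
After op 4 (cut(7)): [5 0 4 6 7 1 2 3 8]
After op 5 (out_shuffle): [5 1 0 2 4 3 6 8 7]
After op 6 (in_shuffle): [4 5 3 1 6 0 8 2 7]

Answer: 4 5 3 1 6 0 8 2 7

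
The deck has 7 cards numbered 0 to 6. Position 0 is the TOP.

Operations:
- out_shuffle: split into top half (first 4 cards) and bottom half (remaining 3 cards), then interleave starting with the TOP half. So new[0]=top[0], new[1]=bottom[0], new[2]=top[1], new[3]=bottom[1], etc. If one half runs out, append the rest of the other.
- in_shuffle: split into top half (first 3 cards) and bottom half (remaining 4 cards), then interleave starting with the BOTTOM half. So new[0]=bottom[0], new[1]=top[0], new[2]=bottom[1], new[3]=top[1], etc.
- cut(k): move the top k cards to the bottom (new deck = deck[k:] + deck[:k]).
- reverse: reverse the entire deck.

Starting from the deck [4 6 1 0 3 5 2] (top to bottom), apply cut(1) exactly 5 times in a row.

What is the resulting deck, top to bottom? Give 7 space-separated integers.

Answer: 5 2 4 6 1 0 3

Derivation:
After op 1 (cut(1)): [6 1 0 3 5 2 4]
After op 2 (cut(1)): [1 0 3 5 2 4 6]
After op 3 (cut(1)): [0 3 5 2 4 6 1]
After op 4 (cut(1)): [3 5 2 4 6 1 0]
After op 5 (cut(1)): [5 2 4 6 1 0 3]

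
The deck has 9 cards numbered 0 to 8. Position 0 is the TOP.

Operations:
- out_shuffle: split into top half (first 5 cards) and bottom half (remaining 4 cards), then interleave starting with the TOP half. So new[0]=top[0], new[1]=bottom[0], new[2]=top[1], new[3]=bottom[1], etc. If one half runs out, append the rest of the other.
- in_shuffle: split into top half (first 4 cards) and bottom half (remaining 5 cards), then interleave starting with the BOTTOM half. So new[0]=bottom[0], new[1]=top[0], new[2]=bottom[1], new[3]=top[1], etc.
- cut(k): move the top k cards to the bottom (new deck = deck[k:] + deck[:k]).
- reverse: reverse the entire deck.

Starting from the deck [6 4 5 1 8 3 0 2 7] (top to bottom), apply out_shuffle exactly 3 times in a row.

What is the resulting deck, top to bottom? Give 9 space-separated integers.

Answer: 6 7 2 0 3 8 1 5 4

Derivation:
After op 1 (out_shuffle): [6 3 4 0 5 2 1 7 8]
After op 2 (out_shuffle): [6 2 3 1 4 7 0 8 5]
After op 3 (out_shuffle): [6 7 2 0 3 8 1 5 4]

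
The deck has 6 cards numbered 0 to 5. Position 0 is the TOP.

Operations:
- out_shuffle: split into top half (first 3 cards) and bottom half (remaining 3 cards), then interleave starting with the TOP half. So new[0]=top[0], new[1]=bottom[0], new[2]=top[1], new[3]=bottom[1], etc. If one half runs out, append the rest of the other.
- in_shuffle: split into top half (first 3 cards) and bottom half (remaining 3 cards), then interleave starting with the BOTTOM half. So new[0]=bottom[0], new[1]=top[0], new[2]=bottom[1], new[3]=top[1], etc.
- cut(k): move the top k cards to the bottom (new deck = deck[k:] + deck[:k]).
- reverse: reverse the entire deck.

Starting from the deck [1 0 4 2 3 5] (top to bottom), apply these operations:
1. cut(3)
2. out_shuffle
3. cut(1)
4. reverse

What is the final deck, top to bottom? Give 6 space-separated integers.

After op 1 (cut(3)): [2 3 5 1 0 4]
After op 2 (out_shuffle): [2 1 3 0 5 4]
After op 3 (cut(1)): [1 3 0 5 4 2]
After op 4 (reverse): [2 4 5 0 3 1]

Answer: 2 4 5 0 3 1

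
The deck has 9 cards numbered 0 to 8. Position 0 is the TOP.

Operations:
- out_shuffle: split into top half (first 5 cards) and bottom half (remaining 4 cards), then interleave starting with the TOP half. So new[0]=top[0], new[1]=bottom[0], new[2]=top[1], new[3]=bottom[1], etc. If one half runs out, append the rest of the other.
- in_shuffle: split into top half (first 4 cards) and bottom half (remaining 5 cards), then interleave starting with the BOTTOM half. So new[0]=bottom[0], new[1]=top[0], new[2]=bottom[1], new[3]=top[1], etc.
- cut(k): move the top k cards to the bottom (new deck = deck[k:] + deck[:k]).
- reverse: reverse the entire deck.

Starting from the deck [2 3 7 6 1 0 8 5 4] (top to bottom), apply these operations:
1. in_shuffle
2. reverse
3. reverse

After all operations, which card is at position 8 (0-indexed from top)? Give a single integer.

After op 1 (in_shuffle): [1 2 0 3 8 7 5 6 4]
After op 2 (reverse): [4 6 5 7 8 3 0 2 1]
After op 3 (reverse): [1 2 0 3 8 7 5 6 4]
Position 8: card 4.

Answer: 4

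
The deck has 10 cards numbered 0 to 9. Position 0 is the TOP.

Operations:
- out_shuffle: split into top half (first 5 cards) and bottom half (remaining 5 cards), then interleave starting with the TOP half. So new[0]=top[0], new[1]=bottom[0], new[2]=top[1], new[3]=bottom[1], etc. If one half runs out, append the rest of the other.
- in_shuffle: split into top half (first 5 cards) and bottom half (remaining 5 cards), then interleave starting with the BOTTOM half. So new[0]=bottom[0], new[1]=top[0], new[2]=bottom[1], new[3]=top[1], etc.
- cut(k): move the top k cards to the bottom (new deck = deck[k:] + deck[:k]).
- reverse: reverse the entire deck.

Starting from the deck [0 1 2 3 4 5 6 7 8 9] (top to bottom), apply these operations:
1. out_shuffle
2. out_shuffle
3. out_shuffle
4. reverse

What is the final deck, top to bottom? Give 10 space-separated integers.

After op 1 (out_shuffle): [0 5 1 6 2 7 3 8 4 9]
After op 2 (out_shuffle): [0 7 5 3 1 8 6 4 2 9]
After op 3 (out_shuffle): [0 8 7 6 5 4 3 2 1 9]
After op 4 (reverse): [9 1 2 3 4 5 6 7 8 0]

Answer: 9 1 2 3 4 5 6 7 8 0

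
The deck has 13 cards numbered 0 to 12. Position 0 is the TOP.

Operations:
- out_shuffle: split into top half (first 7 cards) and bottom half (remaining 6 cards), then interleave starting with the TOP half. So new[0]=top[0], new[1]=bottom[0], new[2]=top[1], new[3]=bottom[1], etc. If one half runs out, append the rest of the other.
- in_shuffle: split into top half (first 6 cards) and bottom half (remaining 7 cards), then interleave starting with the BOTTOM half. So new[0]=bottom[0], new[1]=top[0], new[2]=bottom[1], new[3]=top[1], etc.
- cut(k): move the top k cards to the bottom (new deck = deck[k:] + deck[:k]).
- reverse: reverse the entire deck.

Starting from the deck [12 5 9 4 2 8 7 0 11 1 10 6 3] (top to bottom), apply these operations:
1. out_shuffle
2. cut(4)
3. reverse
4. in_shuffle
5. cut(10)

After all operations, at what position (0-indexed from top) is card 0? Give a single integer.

After op 1 (out_shuffle): [12 0 5 11 9 1 4 10 2 6 8 3 7]
After op 2 (cut(4)): [9 1 4 10 2 6 8 3 7 12 0 5 11]
After op 3 (reverse): [11 5 0 12 7 3 8 6 2 10 4 1 9]
After op 4 (in_shuffle): [8 11 6 5 2 0 10 12 4 7 1 3 9]
After op 5 (cut(10)): [1 3 9 8 11 6 5 2 0 10 12 4 7]
Card 0 is at position 8.

Answer: 8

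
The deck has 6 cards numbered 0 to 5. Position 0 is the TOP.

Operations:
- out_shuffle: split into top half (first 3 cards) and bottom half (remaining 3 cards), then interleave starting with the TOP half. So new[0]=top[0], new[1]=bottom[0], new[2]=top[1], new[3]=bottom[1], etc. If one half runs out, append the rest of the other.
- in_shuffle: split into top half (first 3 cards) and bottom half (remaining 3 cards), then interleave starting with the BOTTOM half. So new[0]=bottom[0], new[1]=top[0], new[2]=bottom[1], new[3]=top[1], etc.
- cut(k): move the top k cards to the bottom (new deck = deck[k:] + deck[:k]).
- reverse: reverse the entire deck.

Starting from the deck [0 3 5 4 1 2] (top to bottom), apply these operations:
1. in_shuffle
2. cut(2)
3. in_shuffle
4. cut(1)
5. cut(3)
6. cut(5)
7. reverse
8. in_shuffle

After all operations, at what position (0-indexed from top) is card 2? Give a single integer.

Answer: 0

Derivation:
After op 1 (in_shuffle): [4 0 1 3 2 5]
After op 2 (cut(2)): [1 3 2 5 4 0]
After op 3 (in_shuffle): [5 1 4 3 0 2]
After op 4 (cut(1)): [1 4 3 0 2 5]
After op 5 (cut(3)): [0 2 5 1 4 3]
After op 6 (cut(5)): [3 0 2 5 1 4]
After op 7 (reverse): [4 1 5 2 0 3]
After op 8 (in_shuffle): [2 4 0 1 3 5]
Card 2 is at position 0.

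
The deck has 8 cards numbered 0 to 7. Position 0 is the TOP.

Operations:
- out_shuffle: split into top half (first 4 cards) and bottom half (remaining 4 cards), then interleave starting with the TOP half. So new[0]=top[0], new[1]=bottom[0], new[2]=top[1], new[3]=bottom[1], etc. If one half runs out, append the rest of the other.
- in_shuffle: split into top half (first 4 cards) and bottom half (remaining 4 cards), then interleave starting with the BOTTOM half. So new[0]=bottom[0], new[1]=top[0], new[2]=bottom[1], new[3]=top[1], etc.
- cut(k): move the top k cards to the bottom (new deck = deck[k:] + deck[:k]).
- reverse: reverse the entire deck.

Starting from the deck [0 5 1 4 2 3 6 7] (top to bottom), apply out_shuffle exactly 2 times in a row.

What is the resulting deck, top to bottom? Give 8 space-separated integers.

After op 1 (out_shuffle): [0 2 5 3 1 6 4 7]
After op 2 (out_shuffle): [0 1 2 6 5 4 3 7]

Answer: 0 1 2 6 5 4 3 7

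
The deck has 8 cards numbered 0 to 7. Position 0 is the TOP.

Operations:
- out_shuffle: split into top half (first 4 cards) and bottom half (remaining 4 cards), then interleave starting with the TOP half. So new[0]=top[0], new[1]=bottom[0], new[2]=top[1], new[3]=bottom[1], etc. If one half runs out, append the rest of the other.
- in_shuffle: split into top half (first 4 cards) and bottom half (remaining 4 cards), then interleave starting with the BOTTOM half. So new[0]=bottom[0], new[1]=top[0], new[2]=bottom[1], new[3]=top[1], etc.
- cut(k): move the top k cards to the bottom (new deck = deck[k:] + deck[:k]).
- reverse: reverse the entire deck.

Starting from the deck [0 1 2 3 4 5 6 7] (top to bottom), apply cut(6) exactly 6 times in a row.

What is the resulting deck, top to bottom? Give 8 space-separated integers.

Answer: 4 5 6 7 0 1 2 3

Derivation:
After op 1 (cut(6)): [6 7 0 1 2 3 4 5]
After op 2 (cut(6)): [4 5 6 7 0 1 2 3]
After op 3 (cut(6)): [2 3 4 5 6 7 0 1]
After op 4 (cut(6)): [0 1 2 3 4 5 6 7]
After op 5 (cut(6)): [6 7 0 1 2 3 4 5]
After op 6 (cut(6)): [4 5 6 7 0 1 2 3]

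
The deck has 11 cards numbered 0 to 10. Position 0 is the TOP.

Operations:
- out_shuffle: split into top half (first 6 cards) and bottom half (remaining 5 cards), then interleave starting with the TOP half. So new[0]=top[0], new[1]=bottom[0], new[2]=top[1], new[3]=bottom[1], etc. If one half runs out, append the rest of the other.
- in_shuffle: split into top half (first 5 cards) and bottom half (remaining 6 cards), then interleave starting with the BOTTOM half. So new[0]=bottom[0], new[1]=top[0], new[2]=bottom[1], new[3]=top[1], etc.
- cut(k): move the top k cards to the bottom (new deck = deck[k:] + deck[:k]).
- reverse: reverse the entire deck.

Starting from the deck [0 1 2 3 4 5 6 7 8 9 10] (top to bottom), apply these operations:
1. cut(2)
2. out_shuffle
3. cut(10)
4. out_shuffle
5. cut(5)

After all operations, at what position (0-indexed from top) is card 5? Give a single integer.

After op 1 (cut(2)): [2 3 4 5 6 7 8 9 10 0 1]
After op 2 (out_shuffle): [2 8 3 9 4 10 5 0 6 1 7]
After op 3 (cut(10)): [7 2 8 3 9 4 10 5 0 6 1]
After op 4 (out_shuffle): [7 10 2 5 8 0 3 6 9 1 4]
After op 5 (cut(5)): [0 3 6 9 1 4 7 10 2 5 8]
Card 5 is at position 9.

Answer: 9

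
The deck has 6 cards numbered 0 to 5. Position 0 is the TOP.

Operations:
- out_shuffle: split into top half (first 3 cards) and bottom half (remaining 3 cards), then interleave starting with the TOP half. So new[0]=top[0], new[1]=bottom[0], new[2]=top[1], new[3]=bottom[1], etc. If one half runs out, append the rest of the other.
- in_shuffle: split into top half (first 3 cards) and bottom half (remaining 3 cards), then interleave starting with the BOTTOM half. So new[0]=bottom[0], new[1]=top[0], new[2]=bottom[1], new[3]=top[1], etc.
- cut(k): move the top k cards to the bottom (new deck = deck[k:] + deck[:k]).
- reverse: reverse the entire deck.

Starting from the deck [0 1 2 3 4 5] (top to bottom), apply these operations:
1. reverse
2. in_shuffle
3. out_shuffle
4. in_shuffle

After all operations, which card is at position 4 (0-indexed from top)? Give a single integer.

After op 1 (reverse): [5 4 3 2 1 0]
After op 2 (in_shuffle): [2 5 1 4 0 3]
After op 3 (out_shuffle): [2 4 5 0 1 3]
After op 4 (in_shuffle): [0 2 1 4 3 5]
Position 4: card 3.

Answer: 3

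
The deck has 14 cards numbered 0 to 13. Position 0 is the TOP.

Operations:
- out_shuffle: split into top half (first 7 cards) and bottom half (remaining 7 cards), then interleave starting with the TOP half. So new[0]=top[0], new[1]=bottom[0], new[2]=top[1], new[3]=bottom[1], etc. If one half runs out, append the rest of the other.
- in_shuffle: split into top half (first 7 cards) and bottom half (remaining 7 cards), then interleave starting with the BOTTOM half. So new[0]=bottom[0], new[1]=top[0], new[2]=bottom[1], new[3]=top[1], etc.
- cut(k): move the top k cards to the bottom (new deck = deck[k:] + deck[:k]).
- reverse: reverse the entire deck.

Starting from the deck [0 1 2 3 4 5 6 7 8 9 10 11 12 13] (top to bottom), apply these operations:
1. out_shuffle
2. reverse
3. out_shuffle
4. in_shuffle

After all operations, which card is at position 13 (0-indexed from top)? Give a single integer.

After op 1 (out_shuffle): [0 7 1 8 2 9 3 10 4 11 5 12 6 13]
After op 2 (reverse): [13 6 12 5 11 4 10 3 9 2 8 1 7 0]
After op 3 (out_shuffle): [13 3 6 9 12 2 5 8 11 1 4 7 10 0]
After op 4 (in_shuffle): [8 13 11 3 1 6 4 9 7 12 10 2 0 5]
Position 13: card 5.

Answer: 5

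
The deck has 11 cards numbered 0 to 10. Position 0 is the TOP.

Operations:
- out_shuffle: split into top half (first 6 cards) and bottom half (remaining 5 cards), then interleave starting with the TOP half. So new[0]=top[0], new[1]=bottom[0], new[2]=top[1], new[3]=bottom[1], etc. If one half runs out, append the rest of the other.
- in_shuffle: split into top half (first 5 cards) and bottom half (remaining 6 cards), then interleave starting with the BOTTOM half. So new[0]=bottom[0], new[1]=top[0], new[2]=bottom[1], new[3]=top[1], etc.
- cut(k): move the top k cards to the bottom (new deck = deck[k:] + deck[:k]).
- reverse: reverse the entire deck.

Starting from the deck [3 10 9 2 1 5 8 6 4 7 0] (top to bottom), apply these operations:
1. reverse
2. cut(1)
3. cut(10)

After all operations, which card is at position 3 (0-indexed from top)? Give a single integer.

Answer: 6

Derivation:
After op 1 (reverse): [0 7 4 6 8 5 1 2 9 10 3]
After op 2 (cut(1)): [7 4 6 8 5 1 2 9 10 3 0]
After op 3 (cut(10)): [0 7 4 6 8 5 1 2 9 10 3]
Position 3: card 6.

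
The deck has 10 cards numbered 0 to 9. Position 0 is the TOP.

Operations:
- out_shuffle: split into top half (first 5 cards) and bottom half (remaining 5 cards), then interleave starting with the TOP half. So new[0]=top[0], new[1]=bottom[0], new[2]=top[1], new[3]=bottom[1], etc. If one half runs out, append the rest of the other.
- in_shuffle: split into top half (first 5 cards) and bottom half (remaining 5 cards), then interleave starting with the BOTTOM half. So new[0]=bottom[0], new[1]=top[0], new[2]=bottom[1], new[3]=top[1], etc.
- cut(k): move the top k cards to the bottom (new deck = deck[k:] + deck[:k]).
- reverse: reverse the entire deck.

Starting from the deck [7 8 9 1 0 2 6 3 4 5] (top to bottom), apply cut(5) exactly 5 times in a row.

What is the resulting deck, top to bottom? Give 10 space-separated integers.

Answer: 2 6 3 4 5 7 8 9 1 0

Derivation:
After op 1 (cut(5)): [2 6 3 4 5 7 8 9 1 0]
After op 2 (cut(5)): [7 8 9 1 0 2 6 3 4 5]
After op 3 (cut(5)): [2 6 3 4 5 7 8 9 1 0]
After op 4 (cut(5)): [7 8 9 1 0 2 6 3 4 5]
After op 5 (cut(5)): [2 6 3 4 5 7 8 9 1 0]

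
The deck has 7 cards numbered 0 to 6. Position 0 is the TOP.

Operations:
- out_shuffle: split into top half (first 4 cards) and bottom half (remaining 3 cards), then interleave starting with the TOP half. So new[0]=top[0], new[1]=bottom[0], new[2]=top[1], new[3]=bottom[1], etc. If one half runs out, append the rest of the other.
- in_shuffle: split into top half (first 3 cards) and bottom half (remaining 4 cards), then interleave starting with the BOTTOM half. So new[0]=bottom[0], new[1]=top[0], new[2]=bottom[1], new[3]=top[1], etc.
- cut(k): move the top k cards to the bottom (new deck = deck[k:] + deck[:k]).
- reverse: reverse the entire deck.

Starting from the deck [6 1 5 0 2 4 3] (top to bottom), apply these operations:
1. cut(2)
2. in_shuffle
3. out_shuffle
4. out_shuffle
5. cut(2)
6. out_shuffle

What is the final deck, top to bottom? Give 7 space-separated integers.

Answer: 6 2 1 4 5 3 0

Derivation:
After op 1 (cut(2)): [5 0 2 4 3 6 1]
After op 2 (in_shuffle): [4 5 3 0 6 2 1]
After op 3 (out_shuffle): [4 6 5 2 3 1 0]
After op 4 (out_shuffle): [4 3 6 1 5 0 2]
After op 5 (cut(2)): [6 1 5 0 2 4 3]
After op 6 (out_shuffle): [6 2 1 4 5 3 0]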